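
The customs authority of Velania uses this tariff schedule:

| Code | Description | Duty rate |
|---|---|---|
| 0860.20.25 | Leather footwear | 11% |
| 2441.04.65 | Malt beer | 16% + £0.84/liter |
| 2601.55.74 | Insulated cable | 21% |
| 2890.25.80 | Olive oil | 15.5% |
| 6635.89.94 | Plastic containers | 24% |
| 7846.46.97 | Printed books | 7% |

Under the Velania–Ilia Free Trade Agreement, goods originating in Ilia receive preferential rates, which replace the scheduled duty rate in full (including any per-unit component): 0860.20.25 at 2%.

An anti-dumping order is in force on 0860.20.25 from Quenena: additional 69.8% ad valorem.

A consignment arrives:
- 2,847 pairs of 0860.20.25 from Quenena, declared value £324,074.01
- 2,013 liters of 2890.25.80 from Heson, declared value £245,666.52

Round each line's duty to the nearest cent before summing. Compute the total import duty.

£299,930.11

Line 1 (0860.20.25, Quenena, 2,847 pairs, £324,074.01):
Base rate for 0860.20.25 is 11%.
0860.20.25 has an FTA preferential rate, but origin Quenena is not Ilia; base rate stands.
Additional duty on 0860.20.25 from Quenena: +69.8%. Applied ad valorem rate: 11% + 69.8% = 80.8%.
Duty = £324,074.01 × 80.8% = £261,851.80.
Line 2 (2890.25.80, Heson, 2,013 liters, £245,666.52):
Base rate for 2890.25.80 is 15.5%.
Duty = £245,666.52 × 15.5% = £38,078.31.
Total = £261,851.80 + £38,078.31 = £299,930.11.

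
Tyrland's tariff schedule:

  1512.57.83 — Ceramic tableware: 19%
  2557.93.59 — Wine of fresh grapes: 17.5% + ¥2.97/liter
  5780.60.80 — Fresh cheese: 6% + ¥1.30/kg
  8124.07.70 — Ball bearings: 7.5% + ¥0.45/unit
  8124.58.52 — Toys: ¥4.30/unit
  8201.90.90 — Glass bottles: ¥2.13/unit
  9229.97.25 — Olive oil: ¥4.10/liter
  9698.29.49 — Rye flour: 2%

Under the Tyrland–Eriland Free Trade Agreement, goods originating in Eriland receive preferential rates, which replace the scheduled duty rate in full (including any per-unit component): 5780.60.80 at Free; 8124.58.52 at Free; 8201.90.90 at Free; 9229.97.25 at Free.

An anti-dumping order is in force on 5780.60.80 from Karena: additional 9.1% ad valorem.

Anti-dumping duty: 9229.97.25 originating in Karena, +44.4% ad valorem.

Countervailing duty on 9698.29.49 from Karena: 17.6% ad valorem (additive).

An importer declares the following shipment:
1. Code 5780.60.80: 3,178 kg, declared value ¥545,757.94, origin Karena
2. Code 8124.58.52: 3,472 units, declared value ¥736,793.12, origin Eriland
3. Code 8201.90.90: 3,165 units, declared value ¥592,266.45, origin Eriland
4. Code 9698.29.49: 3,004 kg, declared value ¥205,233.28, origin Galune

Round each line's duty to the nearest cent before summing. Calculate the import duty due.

¥90,645.52

Line 1 (5780.60.80, Karena, 3,178 kg, ¥545,757.94):
Base rate for 5780.60.80 is 6% + ¥1.30/kg.
5780.60.80 has an FTA preferential rate, but origin Karena is not Eriland; base rate stands.
Additional duty on 5780.60.80 from Karena: +9.1%. Applied ad valorem rate: 6% + 9.1% = 15.1%.
Duty = ¥545,757.94 × 15.1% + 3,178 × ¥1.30 = ¥86,540.85.
Line 2 (8124.58.52, Eriland, 3,472 units, ¥736,793.12):
Base rate for 8124.58.52 is ¥4.30/unit.
Origin Eriland qualifies under the Tyrland–Eriland agreement and 8124.58.52 is covered: preferential rate Free applies instead.
Duty = ¥736,793.12 × 0% = ¥0.00.
Line 3 (8201.90.90, Eriland, 3,165 units, ¥592,266.45):
Base rate for 8201.90.90 is ¥2.13/unit.
Origin Eriland qualifies under the Tyrland–Eriland agreement and 8201.90.90 is covered: preferential rate Free applies instead.
Duty = ¥592,266.45 × 0% = ¥0.00.
Line 4 (9698.29.49, Galune, 3,004 kg, ¥205,233.28):
Base rate for 9698.29.49 is 2%.
The additional-duty order on 9698.29.49 targets Karena, not Galune; it does not apply.
Duty = ¥205,233.28 × 2% = ¥4,104.67.
Total = ¥86,540.85 + ¥0.00 + ¥0.00 + ¥4,104.67 = ¥90,645.52.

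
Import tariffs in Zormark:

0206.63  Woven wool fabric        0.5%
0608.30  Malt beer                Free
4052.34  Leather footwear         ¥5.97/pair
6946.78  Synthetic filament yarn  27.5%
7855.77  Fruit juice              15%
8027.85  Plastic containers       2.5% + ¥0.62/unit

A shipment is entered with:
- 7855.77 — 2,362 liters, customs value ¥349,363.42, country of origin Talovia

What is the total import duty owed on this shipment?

¥52,404.51

Line 1 (7855.77, Talovia, 2,362 liters, ¥349,363.42):
Base rate for 7855.77 is 15%.
Duty = ¥349,363.42 × 15% = ¥52,404.51.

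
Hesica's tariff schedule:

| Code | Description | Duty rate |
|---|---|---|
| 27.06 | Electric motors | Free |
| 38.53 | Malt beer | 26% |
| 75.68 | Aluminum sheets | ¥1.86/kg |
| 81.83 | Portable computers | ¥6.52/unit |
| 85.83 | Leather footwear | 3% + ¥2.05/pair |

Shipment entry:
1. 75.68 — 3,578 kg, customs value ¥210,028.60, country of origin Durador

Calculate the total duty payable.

¥6,655.08

Line 1 (75.68, Durador, 3,578 kg, ¥210,028.60):
Base rate for 75.68 is ¥1.86/kg.
Duty = 3,578 × ¥1.86 = ¥6,655.08.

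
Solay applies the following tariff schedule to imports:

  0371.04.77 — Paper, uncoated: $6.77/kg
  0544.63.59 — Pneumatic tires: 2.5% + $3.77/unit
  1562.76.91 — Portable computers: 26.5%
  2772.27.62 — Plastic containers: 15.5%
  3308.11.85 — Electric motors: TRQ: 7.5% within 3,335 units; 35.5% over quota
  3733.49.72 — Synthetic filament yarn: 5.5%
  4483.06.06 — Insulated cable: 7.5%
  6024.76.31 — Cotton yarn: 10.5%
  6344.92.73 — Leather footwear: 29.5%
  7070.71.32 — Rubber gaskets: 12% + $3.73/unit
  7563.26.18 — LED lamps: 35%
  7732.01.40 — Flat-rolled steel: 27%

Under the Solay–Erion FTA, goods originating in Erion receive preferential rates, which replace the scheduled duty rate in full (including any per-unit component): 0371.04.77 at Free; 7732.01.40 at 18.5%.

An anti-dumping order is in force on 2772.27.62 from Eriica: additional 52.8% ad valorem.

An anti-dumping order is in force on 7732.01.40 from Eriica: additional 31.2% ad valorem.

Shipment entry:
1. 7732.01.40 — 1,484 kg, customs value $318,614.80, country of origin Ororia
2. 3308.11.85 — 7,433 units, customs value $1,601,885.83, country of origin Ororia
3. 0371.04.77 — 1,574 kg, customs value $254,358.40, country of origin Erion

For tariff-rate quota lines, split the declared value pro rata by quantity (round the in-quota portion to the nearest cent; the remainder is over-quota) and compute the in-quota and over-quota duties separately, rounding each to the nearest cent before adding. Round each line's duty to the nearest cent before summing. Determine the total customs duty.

Line 1 (7732.01.40, Ororia, 1,484 kg, $318,614.80):
Base rate for 7732.01.40 is 27%.
7732.01.40 has an FTA preferential rate, but origin Ororia is not Erion; base rate stands.
The additional-duty order on 7732.01.40 targets Eriica, not Ororia; it does not apply.
Duty = $318,614.80 × 27% = $86,026.00.
Line 2 (3308.11.85, Ororia, 7,433 units, $1,601,885.83):
Code 3308.11.85 is under a tariff-rate quota (threshold 3,335 units). In-quota: 3,335 units at 7.5%; over-quota: 4,098 units at 35.5%.
Pro-rata value split: in-quota = $1,601,885.83 × 3,335/7,433 = $718,725.85; over-quota = $1,601,885.83 − $718,725.85 = $883,159.98.
In-quota duty = $718,725.85 × 7.5% = $53,904.44. Over-quota duty = $883,159.98 × 35.5% = $313,521.79.
Line duty = $53,904.44 + $313,521.79 = $367,426.23.
Line 3 (0371.04.77, Erion, 1,574 kg, $254,358.40):
Base rate for 0371.04.77 is $6.77/kg.
Origin Erion qualifies under the Solay–Erion agreement and 0371.04.77 is covered: preferential rate Free applies instead.
Duty = $254,358.40 × 0% = $0.00.
Total = $86,026.00 + $367,426.23 + $0.00 = $453,452.23.

$453,452.23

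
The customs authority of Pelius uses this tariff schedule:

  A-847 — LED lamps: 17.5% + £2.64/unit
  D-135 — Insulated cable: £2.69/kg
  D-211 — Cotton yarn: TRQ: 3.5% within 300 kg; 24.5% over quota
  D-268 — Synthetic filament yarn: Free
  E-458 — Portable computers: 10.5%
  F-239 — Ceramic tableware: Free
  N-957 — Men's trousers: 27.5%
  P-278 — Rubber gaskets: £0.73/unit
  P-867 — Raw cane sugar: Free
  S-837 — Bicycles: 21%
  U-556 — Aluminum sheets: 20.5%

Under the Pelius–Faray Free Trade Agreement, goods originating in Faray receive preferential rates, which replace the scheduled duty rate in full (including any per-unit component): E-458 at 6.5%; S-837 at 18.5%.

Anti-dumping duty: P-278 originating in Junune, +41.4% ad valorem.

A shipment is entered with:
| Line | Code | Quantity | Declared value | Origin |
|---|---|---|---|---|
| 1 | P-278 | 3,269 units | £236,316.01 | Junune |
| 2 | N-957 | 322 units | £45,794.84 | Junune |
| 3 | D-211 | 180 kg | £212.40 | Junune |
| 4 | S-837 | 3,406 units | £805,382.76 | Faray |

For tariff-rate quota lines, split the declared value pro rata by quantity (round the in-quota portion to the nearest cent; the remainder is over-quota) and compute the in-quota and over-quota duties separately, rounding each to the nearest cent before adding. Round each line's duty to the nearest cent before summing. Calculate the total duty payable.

£261,818.02

Line 1 (P-278, Junune, 3,269 units, £236,316.01):
Base rate for P-278 is £0.73/unit.
Additional duty on P-278 from Junune: +41.4% ad valorem. Applied ad valorem rate = 41.4%.
Duty = £236,316.01 × 41.4% + 3,269 × £0.73 = £100,221.20.
Line 2 (N-957, Junune, 322 units, £45,794.84):
Base rate for N-957 is 27.5%.
Duty = £45,794.84 × 27.5% = £12,593.58.
Line 3 (D-211, Junune, 180 kg, £212.40):
Code D-211 is under a tariff-rate quota (threshold 300 kg). Quantity 180 kg is within the quota, so the in-quota rate 3.5% applies to the full value.
Duty = £212.40 × 3.5% = £7.43.
Line 4 (S-837, Faray, 3,406 units, £805,382.76):
Base rate for S-837 is 21%.
Origin Faray qualifies under the Pelius–Faray agreement and S-837 is covered: preferential rate 18.5% applies instead.
Duty = £805,382.76 × 18.5% = £148,995.81.
Total = £100,221.20 + £12,593.58 + £7.43 + £148,995.81 = £261,818.02.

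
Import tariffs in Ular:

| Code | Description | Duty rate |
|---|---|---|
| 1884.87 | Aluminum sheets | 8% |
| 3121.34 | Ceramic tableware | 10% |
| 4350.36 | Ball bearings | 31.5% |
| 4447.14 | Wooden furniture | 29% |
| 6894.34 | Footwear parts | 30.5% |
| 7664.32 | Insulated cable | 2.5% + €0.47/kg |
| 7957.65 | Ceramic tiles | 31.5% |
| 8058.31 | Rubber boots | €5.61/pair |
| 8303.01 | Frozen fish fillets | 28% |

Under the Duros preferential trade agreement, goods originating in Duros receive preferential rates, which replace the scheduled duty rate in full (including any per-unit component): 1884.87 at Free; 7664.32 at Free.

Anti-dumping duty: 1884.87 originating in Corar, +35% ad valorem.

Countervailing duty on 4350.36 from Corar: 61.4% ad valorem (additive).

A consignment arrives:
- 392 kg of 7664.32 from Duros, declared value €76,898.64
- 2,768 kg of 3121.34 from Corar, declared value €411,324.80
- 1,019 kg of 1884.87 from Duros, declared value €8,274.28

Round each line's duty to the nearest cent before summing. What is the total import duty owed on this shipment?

€41,132.48

Line 1 (7664.32, Duros, 392 kg, €76,898.64):
Base rate for 7664.32 is 2.5% + €0.47/kg.
Origin Duros qualifies under the Ular–Duros agreement and 7664.32 is covered: preferential rate Free applies instead.
Duty = €76,898.64 × 0% = €0.00.
Line 2 (3121.34, Corar, 2,768 kg, €411,324.80):
Base rate for 3121.34 is 10%.
Duty = €411,324.80 × 10% = €41,132.48.
Line 3 (1884.87, Duros, 1,019 kg, €8,274.28):
Base rate for 1884.87 is 8%.
Origin Duros qualifies under the Ular–Duros agreement and 1884.87 is covered: preferential rate Free applies instead.
The additional-duty order on 1884.87 targets Corar, not Duros; it does not apply.
Duty = €8,274.28 × 0% = €0.00.
Total = €0.00 + €41,132.48 + €0.00 = €41,132.48.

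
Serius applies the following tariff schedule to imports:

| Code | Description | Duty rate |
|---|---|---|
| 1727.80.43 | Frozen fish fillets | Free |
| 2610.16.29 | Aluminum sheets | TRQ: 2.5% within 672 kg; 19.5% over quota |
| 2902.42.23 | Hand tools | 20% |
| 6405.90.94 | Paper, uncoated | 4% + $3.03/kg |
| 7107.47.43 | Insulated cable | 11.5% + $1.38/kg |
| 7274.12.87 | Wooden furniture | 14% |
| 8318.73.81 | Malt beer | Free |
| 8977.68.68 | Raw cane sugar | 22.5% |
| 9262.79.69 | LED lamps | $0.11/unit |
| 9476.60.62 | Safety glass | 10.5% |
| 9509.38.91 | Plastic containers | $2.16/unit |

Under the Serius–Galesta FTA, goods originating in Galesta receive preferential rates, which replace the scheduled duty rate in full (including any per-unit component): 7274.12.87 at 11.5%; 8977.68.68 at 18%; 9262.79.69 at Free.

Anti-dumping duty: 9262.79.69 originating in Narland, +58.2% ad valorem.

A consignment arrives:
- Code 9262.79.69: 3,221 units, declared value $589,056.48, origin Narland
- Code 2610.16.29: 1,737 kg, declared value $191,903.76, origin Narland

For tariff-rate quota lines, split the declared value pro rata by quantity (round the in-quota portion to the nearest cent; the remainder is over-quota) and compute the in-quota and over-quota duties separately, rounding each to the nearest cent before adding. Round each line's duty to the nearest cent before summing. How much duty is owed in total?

$367,985.17

Line 1 (9262.79.69, Narland, 3,221 units, $589,056.48):
Base rate for 9262.79.69 is $0.11/unit.
9262.79.69 has an FTA preferential rate, but origin Narland is not Galesta; base rate stands.
Additional duty on 9262.79.69 from Narland: +58.2% ad valorem. Applied ad valorem rate = 58.2%.
Duty = $589,056.48 × 58.2% + 3,221 × $0.11 = $343,185.18.
Line 2 (2610.16.29, Narland, 1,737 kg, $191,903.76):
Code 2610.16.29 is under a tariff-rate quota (threshold 672 kg). In-quota: 672 kg at 2.5%; over-quota: 1,065 kg at 19.5%.
Pro-rata value split: in-quota = $191,903.76 × 672/1,737 = $74,242.56; over-quota = $191,903.76 − $74,242.56 = $117,661.20.
In-quota duty = $74,242.56 × 2.5% = $1,856.06. Over-quota duty = $117,661.20 × 19.5% = $22,943.93.
Line duty = $1,856.06 + $22,943.93 = $24,799.99.
Total = $343,185.18 + $24,799.99 = $367,985.17.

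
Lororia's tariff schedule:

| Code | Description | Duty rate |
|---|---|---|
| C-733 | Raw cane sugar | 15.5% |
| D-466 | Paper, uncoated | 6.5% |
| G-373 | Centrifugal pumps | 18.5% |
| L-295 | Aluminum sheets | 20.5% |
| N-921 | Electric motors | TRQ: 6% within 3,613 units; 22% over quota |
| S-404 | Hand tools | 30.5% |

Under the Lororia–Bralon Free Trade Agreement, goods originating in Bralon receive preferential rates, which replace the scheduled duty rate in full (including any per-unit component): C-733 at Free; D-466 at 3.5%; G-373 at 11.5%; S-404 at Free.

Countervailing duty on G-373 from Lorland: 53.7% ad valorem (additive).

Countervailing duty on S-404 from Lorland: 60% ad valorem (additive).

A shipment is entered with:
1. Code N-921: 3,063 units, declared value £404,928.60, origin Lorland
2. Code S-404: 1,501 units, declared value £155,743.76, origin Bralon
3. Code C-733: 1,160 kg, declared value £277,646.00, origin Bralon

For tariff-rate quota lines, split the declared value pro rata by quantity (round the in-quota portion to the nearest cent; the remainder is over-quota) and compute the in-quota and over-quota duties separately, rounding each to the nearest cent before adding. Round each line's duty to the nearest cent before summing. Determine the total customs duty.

£24,295.72

Line 1 (N-921, Lorland, 3,063 units, £404,928.60):
Code N-921 is under a tariff-rate quota (threshold 3,613 units). Quantity 3,063 units is within the quota, so the in-quota rate 6% applies to the full value.
Duty = £404,928.60 × 6% = £24,295.72.
Line 2 (S-404, Bralon, 1,501 units, £155,743.76):
Base rate for S-404 is 30.5%.
Origin Bralon qualifies under the Lororia–Bralon agreement and S-404 is covered: preferential rate Free applies instead.
The additional-duty order on S-404 targets Lorland, not Bralon; it does not apply.
Duty = £155,743.76 × 0% = £0.00.
Line 3 (C-733, Bralon, 1,160 kg, £277,646.00):
Base rate for C-733 is 15.5%.
Origin Bralon qualifies under the Lororia–Bralon agreement and C-733 is covered: preferential rate Free applies instead.
Duty = £277,646.00 × 0% = £0.00.
Total = £24,295.72 + £0.00 + £0.00 = £24,295.72.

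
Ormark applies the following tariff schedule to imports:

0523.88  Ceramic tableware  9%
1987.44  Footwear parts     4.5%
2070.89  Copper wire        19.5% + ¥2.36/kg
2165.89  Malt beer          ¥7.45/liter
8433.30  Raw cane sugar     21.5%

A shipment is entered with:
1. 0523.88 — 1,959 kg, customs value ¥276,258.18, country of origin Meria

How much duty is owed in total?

¥24,863.24

Line 1 (0523.88, Meria, 1,959 kg, ¥276,258.18):
Base rate for 0523.88 is 9%.
Duty = ¥276,258.18 × 9% = ¥24,863.24.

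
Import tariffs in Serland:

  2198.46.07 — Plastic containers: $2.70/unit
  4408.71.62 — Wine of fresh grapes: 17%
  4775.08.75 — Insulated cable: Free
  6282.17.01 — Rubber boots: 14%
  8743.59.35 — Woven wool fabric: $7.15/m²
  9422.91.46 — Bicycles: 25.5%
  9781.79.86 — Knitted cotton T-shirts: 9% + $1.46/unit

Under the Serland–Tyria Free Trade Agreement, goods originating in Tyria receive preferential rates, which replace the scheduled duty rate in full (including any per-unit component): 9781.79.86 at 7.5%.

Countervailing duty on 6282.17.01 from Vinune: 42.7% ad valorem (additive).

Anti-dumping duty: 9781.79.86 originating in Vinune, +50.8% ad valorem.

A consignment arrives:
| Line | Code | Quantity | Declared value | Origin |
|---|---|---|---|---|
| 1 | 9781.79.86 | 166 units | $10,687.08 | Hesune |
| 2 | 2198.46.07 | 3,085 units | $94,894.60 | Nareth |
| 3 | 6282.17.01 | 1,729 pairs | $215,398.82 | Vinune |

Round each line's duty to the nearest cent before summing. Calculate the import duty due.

$131,664.83

Line 1 (9781.79.86, Hesune, 166 units, $10,687.08):
Base rate for 9781.79.86 is 9% + $1.46/unit.
9781.79.86 has an FTA preferential rate, but origin Hesune is not Tyria; base rate stands.
The additional-duty order on 9781.79.86 targets Vinune, not Hesune; it does not apply.
Duty = $10,687.08 × 9% + 166 × $1.46 = $1,204.20.
Line 2 (2198.46.07, Nareth, 3,085 units, $94,894.60):
Base rate for 2198.46.07 is $2.70/unit.
Duty = 3,085 × $2.70 = $8,329.50.
Line 3 (6282.17.01, Vinune, 1,729 pairs, $215,398.82):
Base rate for 6282.17.01 is 14%.
Additional duty on 6282.17.01 from Vinune: +42.7%. Applied ad valorem rate: 14% + 42.7% = 56.7%.
Duty = $215,398.82 × 56.7% = $122,131.13.
Total = $1,204.20 + $8,329.50 + $122,131.13 = $131,664.83.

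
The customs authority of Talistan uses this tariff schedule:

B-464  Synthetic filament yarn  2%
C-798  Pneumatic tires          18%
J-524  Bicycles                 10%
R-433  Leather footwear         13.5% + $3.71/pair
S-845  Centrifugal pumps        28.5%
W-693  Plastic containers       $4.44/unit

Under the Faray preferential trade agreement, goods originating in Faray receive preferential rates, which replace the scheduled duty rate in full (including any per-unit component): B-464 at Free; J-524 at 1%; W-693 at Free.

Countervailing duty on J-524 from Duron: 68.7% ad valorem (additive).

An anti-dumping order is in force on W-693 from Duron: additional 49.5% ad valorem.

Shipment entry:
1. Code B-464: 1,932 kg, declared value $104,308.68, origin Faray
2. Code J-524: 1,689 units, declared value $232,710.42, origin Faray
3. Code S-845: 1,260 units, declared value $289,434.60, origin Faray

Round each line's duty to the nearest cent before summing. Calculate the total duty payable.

Line 1 (B-464, Faray, 1,932 kg, $104,308.68):
Base rate for B-464 is 2%.
Origin Faray qualifies under the Talistan–Faray agreement and B-464 is covered: preferential rate Free applies instead.
Duty = $104,308.68 × 0% = $0.00.
Line 2 (J-524, Faray, 1,689 units, $232,710.42):
Base rate for J-524 is 10%.
Origin Faray qualifies under the Talistan–Faray agreement and J-524 is covered: preferential rate 1% applies instead.
The additional-duty order on J-524 targets Duron, not Faray; it does not apply.
Duty = $232,710.42 × 1% = $2,327.10.
Line 3 (S-845, Faray, 1,260 units, $289,434.60):
Base rate for S-845 is 28.5%.
Origin Faray is the FTA partner but S-845 is not on the preference list; base rate stands.
Duty = $289,434.60 × 28.5% = $82,488.86.
Total = $0.00 + $2,327.10 + $82,488.86 = $84,815.96.

$84,815.96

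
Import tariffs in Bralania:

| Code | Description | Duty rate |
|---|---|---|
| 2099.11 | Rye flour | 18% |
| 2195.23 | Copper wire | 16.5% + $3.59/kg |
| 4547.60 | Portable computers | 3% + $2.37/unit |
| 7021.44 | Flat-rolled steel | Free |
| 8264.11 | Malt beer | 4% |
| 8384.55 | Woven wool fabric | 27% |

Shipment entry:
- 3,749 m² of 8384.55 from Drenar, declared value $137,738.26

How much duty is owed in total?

Line 1 (8384.55, Drenar, 3,749 m², $137,738.26):
Base rate for 8384.55 is 27%.
Duty = $137,738.26 × 27% = $37,189.33.

$37,189.33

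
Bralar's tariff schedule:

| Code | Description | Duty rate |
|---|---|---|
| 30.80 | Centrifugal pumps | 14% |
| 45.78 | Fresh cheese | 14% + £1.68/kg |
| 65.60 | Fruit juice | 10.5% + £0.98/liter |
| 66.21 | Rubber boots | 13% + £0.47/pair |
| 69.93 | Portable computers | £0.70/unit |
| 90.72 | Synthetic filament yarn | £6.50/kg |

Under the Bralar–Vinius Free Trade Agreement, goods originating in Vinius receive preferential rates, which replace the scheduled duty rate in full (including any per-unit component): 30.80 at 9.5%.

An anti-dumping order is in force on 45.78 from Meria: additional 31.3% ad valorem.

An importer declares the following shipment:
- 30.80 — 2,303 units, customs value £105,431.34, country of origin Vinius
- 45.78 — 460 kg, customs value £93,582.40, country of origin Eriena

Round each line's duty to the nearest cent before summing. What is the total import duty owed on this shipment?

Line 1 (30.80, Vinius, 2,303 units, £105,431.34):
Base rate for 30.80 is 14%.
Origin Vinius qualifies under the Bralar–Vinius agreement and 30.80 is covered: preferential rate 9.5% applies instead.
Duty = £105,431.34 × 9.5% = £10,015.98.
Line 2 (45.78, Eriena, 460 kg, £93,582.40):
Base rate for 45.78 is 14% + £1.68/kg.
The additional-duty order on 45.78 targets Meria, not Eriena; it does not apply.
Duty = £93,582.40 × 14% + 460 × £1.68 = £13,874.34.
Total = £10,015.98 + £13,874.34 = £23,890.32.

£23,890.32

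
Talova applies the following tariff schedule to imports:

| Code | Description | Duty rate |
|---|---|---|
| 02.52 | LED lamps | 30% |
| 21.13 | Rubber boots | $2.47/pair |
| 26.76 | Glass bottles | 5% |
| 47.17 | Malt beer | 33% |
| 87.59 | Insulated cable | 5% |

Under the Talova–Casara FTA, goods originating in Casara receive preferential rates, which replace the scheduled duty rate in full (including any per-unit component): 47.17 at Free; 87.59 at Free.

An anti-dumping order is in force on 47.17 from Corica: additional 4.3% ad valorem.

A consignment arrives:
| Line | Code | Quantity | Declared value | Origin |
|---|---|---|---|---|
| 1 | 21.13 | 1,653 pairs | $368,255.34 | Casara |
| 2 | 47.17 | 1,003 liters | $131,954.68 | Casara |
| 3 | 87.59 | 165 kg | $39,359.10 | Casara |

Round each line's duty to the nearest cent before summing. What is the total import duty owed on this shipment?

$4,082.91

Line 1 (21.13, Casara, 1,653 pairs, $368,255.34):
Base rate for 21.13 is $2.47/pair.
Origin Casara is the FTA partner but 21.13 is not on the preference list; base rate stands.
Duty = 1,653 × $2.47 = $4,082.91.
Line 2 (47.17, Casara, 1,003 liters, $131,954.68):
Base rate for 47.17 is 33%.
Origin Casara qualifies under the Talova–Casara agreement and 47.17 is covered: preferential rate Free applies instead.
The additional-duty order on 47.17 targets Corica, not Casara; it does not apply.
Duty = $131,954.68 × 0% = $0.00.
Line 3 (87.59, Casara, 165 kg, $39,359.10):
Base rate for 87.59 is 5%.
Origin Casara qualifies under the Talova–Casara agreement and 87.59 is covered: preferential rate Free applies instead.
Duty = $39,359.10 × 0% = $0.00.
Total = $4,082.91 + $0.00 + $0.00 = $4,082.91.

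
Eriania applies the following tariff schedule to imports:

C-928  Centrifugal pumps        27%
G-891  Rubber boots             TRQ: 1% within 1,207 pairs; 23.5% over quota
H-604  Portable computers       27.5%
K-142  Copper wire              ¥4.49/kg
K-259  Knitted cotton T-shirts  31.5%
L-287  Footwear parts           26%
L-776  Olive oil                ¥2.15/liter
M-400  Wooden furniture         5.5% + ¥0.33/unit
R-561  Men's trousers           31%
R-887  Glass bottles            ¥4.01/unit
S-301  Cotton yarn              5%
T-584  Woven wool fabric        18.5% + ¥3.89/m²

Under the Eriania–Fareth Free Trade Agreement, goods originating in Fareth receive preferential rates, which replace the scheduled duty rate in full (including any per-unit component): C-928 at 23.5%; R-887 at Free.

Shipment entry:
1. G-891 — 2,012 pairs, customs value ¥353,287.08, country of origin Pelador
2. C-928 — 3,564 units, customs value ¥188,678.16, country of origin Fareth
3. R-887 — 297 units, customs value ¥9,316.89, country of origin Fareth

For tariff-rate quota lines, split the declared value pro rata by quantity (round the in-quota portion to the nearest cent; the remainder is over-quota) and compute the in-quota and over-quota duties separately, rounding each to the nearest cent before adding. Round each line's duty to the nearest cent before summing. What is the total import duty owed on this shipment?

¥79,675.98

Line 1 (G-891, Pelador, 2,012 pairs, ¥353,287.08):
Code G-891 is under a tariff-rate quota (threshold 1,207 pairs). In-quota: 1,207 pairs at 1%; over-quota: 805 pairs at 23.5%.
Pro-rata value split: in-quota = ¥353,287.08 × 1,207/2,012 = ¥211,937.13; over-quota = ¥353,287.08 − ¥211,937.13 = ¥141,349.95.
In-quota duty = ¥211,937.13 × 1% = ¥2,119.37. Over-quota duty = ¥141,349.95 × 23.5% = ¥33,217.24.
Line duty = ¥2,119.37 + ¥33,217.24 = ¥35,336.61.
Line 2 (C-928, Fareth, 3,564 units, ¥188,678.16):
Base rate for C-928 is 27%.
Origin Fareth qualifies under the Eriania–Fareth agreement and C-928 is covered: preferential rate 23.5% applies instead.
Duty = ¥188,678.16 × 23.5% = ¥44,339.37.
Line 3 (R-887, Fareth, 297 units, ¥9,316.89):
Base rate for R-887 is ¥4.01/unit.
Origin Fareth qualifies under the Eriania–Fareth agreement and R-887 is covered: preferential rate Free applies instead.
Duty = ¥9,316.89 × 0% = ¥0.00.
Total = ¥35,336.61 + ¥44,339.37 + ¥0.00 = ¥79,675.98.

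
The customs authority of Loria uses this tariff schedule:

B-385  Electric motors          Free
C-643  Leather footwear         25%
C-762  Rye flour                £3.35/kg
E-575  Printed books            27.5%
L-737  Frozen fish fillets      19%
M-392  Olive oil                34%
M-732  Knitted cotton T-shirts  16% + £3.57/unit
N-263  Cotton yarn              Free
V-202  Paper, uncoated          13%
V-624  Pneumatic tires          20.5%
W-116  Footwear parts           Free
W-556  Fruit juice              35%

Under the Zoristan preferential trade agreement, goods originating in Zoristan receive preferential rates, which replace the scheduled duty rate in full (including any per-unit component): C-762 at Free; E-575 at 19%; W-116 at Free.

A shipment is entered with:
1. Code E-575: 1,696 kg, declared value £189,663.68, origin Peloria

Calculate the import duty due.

£52,157.51

Line 1 (E-575, Peloria, 1,696 kg, £189,663.68):
Base rate for E-575 is 27.5%.
E-575 has an FTA preferential rate, but origin Peloria is not Zoristan; base rate stands.
Duty = £189,663.68 × 27.5% = £52,157.51.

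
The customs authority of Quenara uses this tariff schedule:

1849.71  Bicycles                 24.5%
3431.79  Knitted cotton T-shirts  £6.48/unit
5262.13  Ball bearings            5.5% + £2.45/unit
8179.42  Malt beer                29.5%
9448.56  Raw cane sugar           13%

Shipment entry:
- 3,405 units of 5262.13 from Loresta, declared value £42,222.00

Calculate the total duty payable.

Line 1 (5262.13, Loresta, 3,405 units, £42,222.00):
Base rate for 5262.13 is 5.5% + £2.45/unit.
Duty = £42,222.00 × 5.5% + 3,405 × £2.45 = £10,664.46.

£10,664.46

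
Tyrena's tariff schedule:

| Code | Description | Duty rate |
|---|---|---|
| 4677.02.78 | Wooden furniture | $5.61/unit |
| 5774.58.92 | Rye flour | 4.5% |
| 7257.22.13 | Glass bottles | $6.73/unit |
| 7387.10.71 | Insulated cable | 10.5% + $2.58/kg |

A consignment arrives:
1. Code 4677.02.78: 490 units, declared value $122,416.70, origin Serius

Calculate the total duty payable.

$2,748.90

Line 1 (4677.02.78, Serius, 490 units, $122,416.70):
Base rate for 4677.02.78 is $5.61/unit.
Duty = 490 × $5.61 = $2,748.90.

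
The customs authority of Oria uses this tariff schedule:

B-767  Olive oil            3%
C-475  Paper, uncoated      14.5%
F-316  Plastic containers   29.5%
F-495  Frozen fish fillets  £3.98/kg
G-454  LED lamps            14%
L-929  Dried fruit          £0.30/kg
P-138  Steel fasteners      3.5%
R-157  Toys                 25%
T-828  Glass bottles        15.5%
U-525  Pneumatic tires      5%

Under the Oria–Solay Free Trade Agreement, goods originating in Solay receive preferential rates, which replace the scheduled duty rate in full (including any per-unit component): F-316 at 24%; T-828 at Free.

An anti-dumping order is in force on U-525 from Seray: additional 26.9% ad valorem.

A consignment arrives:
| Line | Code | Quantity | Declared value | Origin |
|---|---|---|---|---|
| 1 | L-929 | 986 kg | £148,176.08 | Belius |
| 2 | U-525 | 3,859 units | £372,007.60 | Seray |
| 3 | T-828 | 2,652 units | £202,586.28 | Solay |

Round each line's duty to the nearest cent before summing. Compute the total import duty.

Line 1 (L-929, Belius, 986 kg, £148,176.08):
Base rate for L-929 is £0.30/kg.
Duty = 986 × £0.30 = £295.80.
Line 2 (U-525, Seray, 3,859 units, £372,007.60):
Base rate for U-525 is 5%.
Additional duty on U-525 from Seray: +26.9%. Applied ad valorem rate: 5% + 26.9% = 31.9%.
Duty = £372,007.60 × 31.9% = £118,670.42.
Line 3 (T-828, Solay, 2,652 units, £202,586.28):
Base rate for T-828 is 15.5%.
Origin Solay qualifies under the Oria–Solay agreement and T-828 is covered: preferential rate Free applies instead.
Duty = £202,586.28 × 0% = £0.00.
Total = £295.80 + £118,670.42 + £0.00 = £118,966.22.

£118,966.22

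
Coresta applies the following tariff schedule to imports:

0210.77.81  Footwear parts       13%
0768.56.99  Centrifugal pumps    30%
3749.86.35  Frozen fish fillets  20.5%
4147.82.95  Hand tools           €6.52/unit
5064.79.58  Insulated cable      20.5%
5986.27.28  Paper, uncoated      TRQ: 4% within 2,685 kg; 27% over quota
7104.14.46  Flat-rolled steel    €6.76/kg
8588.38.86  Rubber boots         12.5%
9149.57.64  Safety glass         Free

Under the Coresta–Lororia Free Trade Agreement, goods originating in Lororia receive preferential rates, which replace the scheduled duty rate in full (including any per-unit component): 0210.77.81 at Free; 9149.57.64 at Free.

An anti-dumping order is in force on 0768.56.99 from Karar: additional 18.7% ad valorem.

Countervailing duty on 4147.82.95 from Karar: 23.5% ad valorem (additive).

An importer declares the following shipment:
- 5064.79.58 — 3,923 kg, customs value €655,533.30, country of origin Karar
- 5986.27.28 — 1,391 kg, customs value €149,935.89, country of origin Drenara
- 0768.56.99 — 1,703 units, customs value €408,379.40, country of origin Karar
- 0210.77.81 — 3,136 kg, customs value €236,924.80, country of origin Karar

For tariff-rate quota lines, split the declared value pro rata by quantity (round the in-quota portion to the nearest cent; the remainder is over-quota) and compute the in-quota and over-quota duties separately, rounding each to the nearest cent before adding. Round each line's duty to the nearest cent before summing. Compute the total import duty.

€370,062.76

Line 1 (5064.79.58, Karar, 3,923 kg, €655,533.30):
Base rate for 5064.79.58 is 20.5%.
Duty = €655,533.30 × 20.5% = €134,384.33.
Line 2 (5986.27.28, Drenara, 1,391 kg, €149,935.89):
Code 5986.27.28 is under a tariff-rate quota (threshold 2,685 kg). Quantity 1,391 kg is within the quota, so the in-quota rate 4% applies to the full value.
Duty = €149,935.89 × 4% = €5,997.44.
Line 3 (0768.56.99, Karar, 1,703 units, €408,379.40):
Base rate for 0768.56.99 is 30%.
Additional duty on 0768.56.99 from Karar: +18.7%. Applied ad valorem rate: 30% + 18.7% = 48.7%.
Duty = €408,379.40 × 48.7% = €198,880.77.
Line 4 (0210.77.81, Karar, 3,136 kg, €236,924.80):
Base rate for 0210.77.81 is 13%.
0210.77.81 has an FTA preferential rate, but origin Karar is not Lororia; base rate stands.
Duty = €236,924.80 × 13% = €30,800.22.
Total = €134,384.33 + €5,997.44 + €198,880.77 + €30,800.22 = €370,062.76.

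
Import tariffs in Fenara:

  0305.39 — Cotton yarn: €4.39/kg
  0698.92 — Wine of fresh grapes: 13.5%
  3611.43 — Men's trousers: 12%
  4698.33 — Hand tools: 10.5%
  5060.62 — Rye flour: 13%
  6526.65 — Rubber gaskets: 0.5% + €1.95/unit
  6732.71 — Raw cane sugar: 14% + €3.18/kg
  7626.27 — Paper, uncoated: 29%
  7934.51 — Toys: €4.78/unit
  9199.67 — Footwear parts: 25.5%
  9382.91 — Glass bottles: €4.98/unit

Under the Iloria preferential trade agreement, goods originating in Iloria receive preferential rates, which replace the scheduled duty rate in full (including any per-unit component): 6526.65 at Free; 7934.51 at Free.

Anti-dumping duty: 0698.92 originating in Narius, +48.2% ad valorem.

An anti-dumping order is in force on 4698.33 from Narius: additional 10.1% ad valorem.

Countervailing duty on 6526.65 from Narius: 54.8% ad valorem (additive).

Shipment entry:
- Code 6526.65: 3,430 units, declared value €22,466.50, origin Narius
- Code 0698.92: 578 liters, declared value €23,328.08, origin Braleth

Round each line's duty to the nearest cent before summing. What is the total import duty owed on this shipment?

€22,261.76

Line 1 (6526.65, Narius, 3,430 units, €22,466.50):
Base rate for 6526.65 is 0.5% + €1.95/unit.
6526.65 has an FTA preferential rate, but origin Narius is not Iloria; base rate stands.
Additional duty on 6526.65 from Narius: +54.8%. Applied ad valorem rate: 0.5% + 54.8% = 55.3%.
Duty = €22,466.50 × 55.3% + 3,430 × €1.95 = €19,112.47.
Line 2 (0698.92, Braleth, 578 liters, €23,328.08):
Base rate for 0698.92 is 13.5%.
The additional-duty order on 0698.92 targets Narius, not Braleth; it does not apply.
Duty = €23,328.08 × 13.5% = €3,149.29.
Total = €19,112.47 + €3,149.29 = €22,261.76.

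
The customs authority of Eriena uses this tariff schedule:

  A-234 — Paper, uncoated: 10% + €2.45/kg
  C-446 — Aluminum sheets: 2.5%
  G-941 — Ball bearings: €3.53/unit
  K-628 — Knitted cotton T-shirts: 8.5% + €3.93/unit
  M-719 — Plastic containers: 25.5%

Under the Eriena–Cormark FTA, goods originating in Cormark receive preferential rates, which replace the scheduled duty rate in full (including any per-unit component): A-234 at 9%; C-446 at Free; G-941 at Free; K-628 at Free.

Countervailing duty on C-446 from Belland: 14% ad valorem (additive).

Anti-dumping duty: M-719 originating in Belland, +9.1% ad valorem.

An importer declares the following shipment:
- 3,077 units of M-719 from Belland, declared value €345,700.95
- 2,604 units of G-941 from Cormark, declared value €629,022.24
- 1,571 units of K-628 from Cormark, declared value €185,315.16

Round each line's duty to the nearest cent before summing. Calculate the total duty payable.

Line 1 (M-719, Belland, 3,077 units, €345,700.95):
Base rate for M-719 is 25.5%.
Additional duty on M-719 from Belland: +9.1%. Applied ad valorem rate: 25.5% + 9.1% = 34.6%.
Duty = €345,700.95 × 34.6% = €119,612.53.
Line 2 (G-941, Cormark, 2,604 units, €629,022.24):
Base rate for G-941 is €3.53/unit.
Origin Cormark qualifies under the Eriena–Cormark agreement and G-941 is covered: preferential rate Free applies instead.
Duty = €629,022.24 × 0% = €0.00.
Line 3 (K-628, Cormark, 1,571 units, €185,315.16):
Base rate for K-628 is 8.5% + €3.93/unit.
Origin Cormark qualifies under the Eriena–Cormark agreement and K-628 is covered: preferential rate Free applies instead.
Duty = €185,315.16 × 0% = €0.00.
Total = €119,612.53 + €0.00 + €0.00 = €119,612.53.

€119,612.53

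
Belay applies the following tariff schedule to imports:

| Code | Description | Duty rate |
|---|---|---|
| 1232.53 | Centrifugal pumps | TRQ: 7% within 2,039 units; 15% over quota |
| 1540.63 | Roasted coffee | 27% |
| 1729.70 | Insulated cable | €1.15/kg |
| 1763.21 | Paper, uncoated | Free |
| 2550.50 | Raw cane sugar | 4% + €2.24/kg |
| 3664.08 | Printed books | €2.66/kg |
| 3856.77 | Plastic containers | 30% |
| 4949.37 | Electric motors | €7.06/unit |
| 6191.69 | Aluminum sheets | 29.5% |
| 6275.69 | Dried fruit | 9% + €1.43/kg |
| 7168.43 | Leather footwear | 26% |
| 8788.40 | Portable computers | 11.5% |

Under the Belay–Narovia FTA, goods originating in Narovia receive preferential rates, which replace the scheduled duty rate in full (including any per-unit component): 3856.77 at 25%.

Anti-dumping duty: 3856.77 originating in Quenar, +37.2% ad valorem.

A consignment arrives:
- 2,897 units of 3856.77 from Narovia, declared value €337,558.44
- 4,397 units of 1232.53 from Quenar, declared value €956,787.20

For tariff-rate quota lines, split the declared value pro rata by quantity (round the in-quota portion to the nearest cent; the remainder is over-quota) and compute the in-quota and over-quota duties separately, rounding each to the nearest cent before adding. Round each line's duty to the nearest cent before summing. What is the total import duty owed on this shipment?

€192,412.78

Line 1 (3856.77, Narovia, 2,897 units, €337,558.44):
Base rate for 3856.77 is 30%.
Origin Narovia qualifies under the Belay–Narovia agreement and 3856.77 is covered: preferential rate 25% applies instead.
The additional-duty order on 3856.77 targets Quenar, not Narovia; it does not apply.
Duty = €337,558.44 × 25% = €84,389.61.
Line 2 (1232.53, Quenar, 4,397 units, €956,787.20):
Code 1232.53 is under a tariff-rate quota (threshold 2,039 units). In-quota: 2,039 units at 7%; over-quota: 2,358 units at 15%.
Pro-rata value split: in-quota = €956,787.20 × 2,039/4,397 = €443,686.40; over-quota = €956,787.20 − €443,686.40 = €513,100.80.
In-quota duty = €443,686.40 × 7% = €31,058.05. Over-quota duty = €513,100.80 × 15% = €76,965.12.
Line duty = €31,058.05 + €76,965.12 = €108,023.17.
Total = €84,389.61 + €108,023.17 = €192,412.78.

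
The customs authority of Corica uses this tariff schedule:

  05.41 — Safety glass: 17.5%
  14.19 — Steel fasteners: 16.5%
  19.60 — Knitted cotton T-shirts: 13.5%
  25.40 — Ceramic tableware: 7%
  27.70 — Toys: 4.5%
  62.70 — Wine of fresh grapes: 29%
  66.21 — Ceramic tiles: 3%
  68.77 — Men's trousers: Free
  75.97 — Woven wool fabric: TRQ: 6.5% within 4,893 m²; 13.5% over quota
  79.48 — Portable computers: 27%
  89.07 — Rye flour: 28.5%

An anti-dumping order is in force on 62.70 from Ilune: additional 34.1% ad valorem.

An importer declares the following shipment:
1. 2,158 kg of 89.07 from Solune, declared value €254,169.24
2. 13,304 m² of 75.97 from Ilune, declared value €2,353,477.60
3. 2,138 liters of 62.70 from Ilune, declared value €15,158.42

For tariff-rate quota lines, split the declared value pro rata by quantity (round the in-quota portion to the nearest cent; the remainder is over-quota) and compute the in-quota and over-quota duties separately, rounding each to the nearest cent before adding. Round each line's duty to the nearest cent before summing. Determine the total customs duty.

€339,132.65

Line 1 (89.07, Solune, 2,158 kg, €254,169.24):
Base rate for 89.07 is 28.5%.
Duty = €254,169.24 × 28.5% = €72,438.23.
Line 2 (75.97, Ilune, 13,304 m², €2,353,477.60):
Code 75.97 is under a tariff-rate quota (threshold 4,893 m²). In-quota: 4,893 m² at 6.5%; over-quota: 8,411 m² at 13.5%.
Pro-rata value split: in-quota = €2,353,477.60 × 4,893/13,304 = €865,571.70; over-quota = €2,353,477.60 − €865,571.70 = €1,487,905.90.
In-quota duty = €865,571.70 × 6.5% = €56,262.16. Over-quota duty = €1,487,905.90 × 13.5% = €200,867.30.
Line duty = €56,262.16 + €200,867.30 = €257,129.46.
Line 3 (62.70, Ilune, 2,138 liters, €15,158.42):
Base rate for 62.70 is 29%.
Additional duty on 62.70 from Ilune: +34.1%. Applied ad valorem rate: 29% + 34.1% = 63.1%.
Duty = €15,158.42 × 63.1% = €9,564.96.
Total = €72,438.23 + €257,129.46 + €9,564.96 = €339,132.65.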